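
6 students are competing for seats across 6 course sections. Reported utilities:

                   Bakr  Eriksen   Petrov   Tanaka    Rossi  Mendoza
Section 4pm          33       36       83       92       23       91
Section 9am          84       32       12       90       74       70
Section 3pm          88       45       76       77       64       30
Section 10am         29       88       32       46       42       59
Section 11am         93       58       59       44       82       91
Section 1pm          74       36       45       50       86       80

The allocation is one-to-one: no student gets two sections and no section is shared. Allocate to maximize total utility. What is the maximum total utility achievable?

Maximum total: 526 points

Optimal: Bakr→Section 3pm (88 points), Eriksen→Section 10am (88 points), Petrov→Section 4pm (83 points), Tanaka→Section 9am (90 points), Rossi→Section 1pm (86 points), Mendoza→Section 11am (91 points) — total 88+88+83+90+86+91 = 526 points.
Row-greedy (each student in turn takes its best remaining section) gives 470 points, worse by 56.
Next-best assignment: Bakr→Section 11am, Eriksen→Section 10am, Petrov→Section 3pm, Tanaka→Section 9am, Rossi→Section 1pm, Mendoza→Section 4pm = 524 points.
Checked against all permutations: 526 points is optimal.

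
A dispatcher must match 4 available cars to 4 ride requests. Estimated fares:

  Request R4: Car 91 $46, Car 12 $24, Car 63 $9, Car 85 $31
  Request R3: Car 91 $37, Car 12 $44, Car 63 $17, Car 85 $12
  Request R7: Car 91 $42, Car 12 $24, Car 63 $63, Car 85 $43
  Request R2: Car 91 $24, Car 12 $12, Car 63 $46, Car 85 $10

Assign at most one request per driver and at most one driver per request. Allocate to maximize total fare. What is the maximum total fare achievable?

Treat this as an assignment problem: match each driver to one request.
Optimal: Car 91→Request R4 ($46), Car 12→Request R3 ($44), Car 63→Request R2 ($46), Car 85→Request R7 ($43) — total 46+44+46+43 = $179.
Row-greedy (each driver in turn takes its best remaining request) gives $163, worse by 16.

Max total: $179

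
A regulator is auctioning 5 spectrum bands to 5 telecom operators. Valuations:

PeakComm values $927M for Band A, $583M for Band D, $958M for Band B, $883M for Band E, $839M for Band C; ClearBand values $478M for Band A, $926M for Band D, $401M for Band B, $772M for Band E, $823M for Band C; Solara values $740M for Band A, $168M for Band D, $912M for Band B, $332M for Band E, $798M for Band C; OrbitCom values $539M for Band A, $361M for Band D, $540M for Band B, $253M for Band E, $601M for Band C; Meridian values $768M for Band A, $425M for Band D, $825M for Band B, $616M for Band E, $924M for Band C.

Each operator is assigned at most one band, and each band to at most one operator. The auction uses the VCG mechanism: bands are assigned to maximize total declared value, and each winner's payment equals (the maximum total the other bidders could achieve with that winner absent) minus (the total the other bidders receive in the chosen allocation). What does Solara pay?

Efficient allocation: PeakComm→Band E ($883M), ClearBand→Band D ($926M), Solara→Band B ($912M), OrbitCom→Band A ($539M), Meridian→Band C ($924M); total welfare W = $4184M.
Solara receives Band B at value $912M, so the others get W − 912 = $3272M.
Without Solara: best allocation of the remaining 4 bidders over all 5 bands is PeakComm→Band B ($958M), ClearBand→Band D ($926M), OrbitCom→Band A ($539M), Meridian→Band C ($924M), total $3347M.
VCG payment = (others' best without Solara) − (others' welfare with Solara) = 3347 − 3272 = $75M.

Solara pays $75M.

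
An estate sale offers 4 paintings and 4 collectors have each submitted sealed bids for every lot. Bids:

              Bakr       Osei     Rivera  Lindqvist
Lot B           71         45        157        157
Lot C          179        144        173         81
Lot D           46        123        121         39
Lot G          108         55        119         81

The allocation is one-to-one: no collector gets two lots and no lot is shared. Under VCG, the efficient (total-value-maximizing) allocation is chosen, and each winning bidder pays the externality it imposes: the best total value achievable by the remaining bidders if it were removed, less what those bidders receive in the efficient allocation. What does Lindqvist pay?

Lindqvist pays $38.

Efficient allocation: Bakr→Lot C ($179), Osei→Lot D ($123), Rivera→Lot G ($119), Lindqvist→Lot B ($157); total welfare W = $578.
Lindqvist receives Lot B at value $157, so the others get W − 157 = $421.
Without Lindqvist: best allocation of the remaining 3 bidders over all 4 lots is Bakr→Lot C ($179), Osei→Lot D ($123), Rivera→Lot B ($157), total $459.
VCG payment = (others' best without Lindqvist) − (others' welfare with Lindqvist) = 459 − 421 = $38.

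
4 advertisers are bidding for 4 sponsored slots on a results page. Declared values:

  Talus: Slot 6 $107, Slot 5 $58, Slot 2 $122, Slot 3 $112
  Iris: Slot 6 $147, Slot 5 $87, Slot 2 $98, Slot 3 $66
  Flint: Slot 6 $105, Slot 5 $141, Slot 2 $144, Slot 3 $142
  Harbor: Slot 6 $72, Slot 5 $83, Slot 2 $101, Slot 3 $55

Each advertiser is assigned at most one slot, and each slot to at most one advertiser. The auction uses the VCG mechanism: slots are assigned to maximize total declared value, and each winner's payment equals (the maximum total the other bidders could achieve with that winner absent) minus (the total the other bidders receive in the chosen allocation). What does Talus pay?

Efficient allocation: Talus→Slot 3 ($112), Iris→Slot 6 ($147), Flint→Slot 5 ($141), Harbor→Slot 2 ($101); total welfare W = $501.
Talus receives Slot 3 at value $112, so the others get W − 112 = $389.
Without Talus: best allocation of the remaining 3 bidders over all 4 slots is Iris→Slot 6 ($147), Flint→Slot 3 ($142), Harbor→Slot 2 ($101), total $390.
VCG payment = (others' best without Talus) − (others' welfare with Talus) = 390 − 389 = $1.

Talus pays $1.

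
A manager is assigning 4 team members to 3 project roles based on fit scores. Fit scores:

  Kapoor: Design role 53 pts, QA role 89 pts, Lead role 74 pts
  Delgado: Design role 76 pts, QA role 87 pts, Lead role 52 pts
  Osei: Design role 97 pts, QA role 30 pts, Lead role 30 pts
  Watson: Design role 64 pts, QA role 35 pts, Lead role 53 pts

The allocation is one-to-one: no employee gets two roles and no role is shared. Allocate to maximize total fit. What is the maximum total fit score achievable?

Optimal: Osei→Design role (97 pts), Delgado→QA role (87 pts), Kapoor→Lead role (74 pts) — total 97+87+74 = 258 pts.
Column-greedy (each role in turn goes to its best remaining employee) gives 239 pts, worse by 19.
Every other assignment is strictly worse.

Max total: 258 pts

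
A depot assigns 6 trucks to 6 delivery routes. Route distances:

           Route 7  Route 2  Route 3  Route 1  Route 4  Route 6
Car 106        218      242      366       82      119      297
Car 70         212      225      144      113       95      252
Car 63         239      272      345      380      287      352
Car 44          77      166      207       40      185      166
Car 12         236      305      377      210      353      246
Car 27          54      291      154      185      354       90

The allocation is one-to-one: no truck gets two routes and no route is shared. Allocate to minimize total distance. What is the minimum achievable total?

Optimal: Car 106→Route 4 (119 km), Car 70→Route 3 (144 km), Car 63→Route 2 (272 km), Car 44→Route 1 (40 km), Car 12→Route 6 (246 km), Car 27→Route 7 (54 km) — total 119+144+272+40+246+54 = 875 km.
Row-greedy (each truck in turn takes its cheapest remaining route) gives 982 km, worse by 107.
Next-best assignment: Car 106→Route 4, Car 70→Route 3, Car 63→Route 2, Car 44→Route 1, Car 12→Route 7, Car 27→Route 6 = 901 km.
Swapping Car 106↔Car 70 (Car 106→Route 3 366 km, Car 70→Route 4 95 km) adds 198.
Every other assignment is strictly worse.

Min total: 875 km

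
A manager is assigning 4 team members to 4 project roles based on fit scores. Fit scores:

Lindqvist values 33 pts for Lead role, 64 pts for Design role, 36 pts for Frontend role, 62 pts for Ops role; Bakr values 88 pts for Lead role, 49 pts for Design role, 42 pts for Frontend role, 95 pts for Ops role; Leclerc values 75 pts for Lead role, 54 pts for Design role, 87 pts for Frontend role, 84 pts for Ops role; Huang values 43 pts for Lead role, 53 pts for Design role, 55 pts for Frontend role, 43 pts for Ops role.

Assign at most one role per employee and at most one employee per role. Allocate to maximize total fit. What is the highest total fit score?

Max total: 291 pts

Optimal: Lindqvist→Design role (64 pts), Bakr→Lead role (88 pts), Leclerc→Ops role (84 pts), Huang→Frontend role (55 pts) — total 64+88+84+55 = 291 pts.
Column-greedy (each role in turn goes to its best remaining employee) gives 282 pts, worse by 9.
Next-best assignment: Lindqvist→Ops role, Bakr→Lead role, Leclerc→Frontend role, Huang→Design role = 290 pts.
Checked against all permutations: 291 pts is optimal.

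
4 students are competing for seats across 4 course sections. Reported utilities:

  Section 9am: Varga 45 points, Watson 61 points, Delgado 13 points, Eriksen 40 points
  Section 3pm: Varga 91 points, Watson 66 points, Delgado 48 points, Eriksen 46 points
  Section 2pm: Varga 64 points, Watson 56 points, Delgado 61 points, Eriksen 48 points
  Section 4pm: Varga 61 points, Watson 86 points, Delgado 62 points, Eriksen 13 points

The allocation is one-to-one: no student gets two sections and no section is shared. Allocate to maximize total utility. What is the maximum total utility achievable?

Maximum total: 278 points

Optimal: Varga→Section 3pm (91 points), Watson→Section 4pm (86 points), Delgado→Section 2pm (61 points), Eriksen→Section 9am (40 points) — total 91+86+61+40 = 278 points.
Column-greedy (each section in turn goes to its best remaining student) gives 226 points, worse by 52.
Next-best assignment: Varga→Section 3pm, Watson→Section 9am, Delgado→Section 4pm, Eriksen→Section 2pm = 262 points.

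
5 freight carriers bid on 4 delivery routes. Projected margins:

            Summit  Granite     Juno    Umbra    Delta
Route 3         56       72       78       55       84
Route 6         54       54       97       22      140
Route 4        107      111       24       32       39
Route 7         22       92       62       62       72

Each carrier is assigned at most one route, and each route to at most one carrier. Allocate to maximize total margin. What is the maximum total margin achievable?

Optimal: Juno→Route 3 ($78k), Delta→Route 6 ($140k), Summit→Route 4 ($107k), Granite→Route 7 ($92k) — total 78+140+107+92 = $417k.
Max-entry greedy (repeatedly take the single best remaining cell) gives $391k, worse by 26.
Next-best assignment: Umbra→Route 3, Delta→Route 6, Summit→Route 4, Granite→Route 7 = $394k.

Maximum total: $417k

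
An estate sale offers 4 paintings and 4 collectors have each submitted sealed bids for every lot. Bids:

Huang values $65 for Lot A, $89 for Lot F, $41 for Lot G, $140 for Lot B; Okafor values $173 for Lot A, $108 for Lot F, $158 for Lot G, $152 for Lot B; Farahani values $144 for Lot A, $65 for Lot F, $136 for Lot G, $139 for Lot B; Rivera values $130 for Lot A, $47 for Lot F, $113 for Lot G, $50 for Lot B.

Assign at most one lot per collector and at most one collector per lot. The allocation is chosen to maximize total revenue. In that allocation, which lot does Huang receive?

Huang receives Lot F.

Optimal: Huang→Lot F ($89), Okafor→Lot G ($158), Farahani→Lot B ($139), Rivera→Lot A ($130) — total 89+158+139+130 = $516.
Max-entry greedy (repeatedly take the single best remaining cell) gives $496, worse by 20.
Next-best assignment: Huang→Lot F, Okafor→Lot A, Farahani→Lot B, Rivera→Lot G = $514.
Checked against all permutations: $516 is optimal.
Huang's own top lot is Lot B ($140), but forcing Huang→Lot B and reassigning the rest optimally gives only $514 — worse by 2.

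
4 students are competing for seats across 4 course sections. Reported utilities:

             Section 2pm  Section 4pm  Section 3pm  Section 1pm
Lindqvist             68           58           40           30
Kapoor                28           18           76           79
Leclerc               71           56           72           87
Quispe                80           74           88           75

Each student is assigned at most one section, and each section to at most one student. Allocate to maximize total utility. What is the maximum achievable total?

Maximum total: 305 points

Treat this as an assignment problem: match each student to one section.
Optimal: Lindqvist→Section 2pm (68 points), Kapoor→Section 3pm (76 points), Leclerc→Section 1pm (87 points), Quispe→Section 4pm (74 points) — total 68+76+87+74 = 305 points.
Max-entry greedy (repeatedly take the single best remaining cell) gives 261 points, worse by 44.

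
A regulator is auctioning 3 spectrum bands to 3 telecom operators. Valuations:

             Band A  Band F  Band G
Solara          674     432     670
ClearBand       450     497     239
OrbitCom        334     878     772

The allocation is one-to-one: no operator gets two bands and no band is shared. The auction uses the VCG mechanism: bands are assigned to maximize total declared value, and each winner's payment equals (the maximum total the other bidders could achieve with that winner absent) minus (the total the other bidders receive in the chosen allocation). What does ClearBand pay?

Efficient allocation: Solara→Band G ($670M), ClearBand→Band A ($450M), OrbitCom→Band F ($878M); total welfare W = $1998M.
ClearBand receives Band A at value $450M, so the others get W − 450 = $1548M.
Without ClearBand: best allocation of the remaining 2 bidders over all 3 bands is Solara→Band A ($674M), OrbitCom→Band F ($878M), total $1552M.
VCG payment = (others' best without ClearBand) − (others' welfare with ClearBand) = 1552 − 1548 = $4M.

ClearBand pays $4M.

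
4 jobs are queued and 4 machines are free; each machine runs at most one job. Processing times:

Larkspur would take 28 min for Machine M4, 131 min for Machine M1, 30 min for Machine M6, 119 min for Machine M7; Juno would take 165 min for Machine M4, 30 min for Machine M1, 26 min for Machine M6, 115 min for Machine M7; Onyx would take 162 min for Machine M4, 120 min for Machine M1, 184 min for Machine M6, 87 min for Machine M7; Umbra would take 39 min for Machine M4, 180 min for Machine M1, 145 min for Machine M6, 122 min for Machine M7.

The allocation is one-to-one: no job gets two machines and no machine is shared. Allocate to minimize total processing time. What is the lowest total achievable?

Min total: 186 min

Treat this as an assignment problem: match each job to one machine.
Optimal: Larkspur→Machine M6 (30 min), Juno→Machine M1 (30 min), Onyx→Machine M7 (87 min), Umbra→Machine M4 (39 min) — total 30+30+87+39 = 186 min.
Row-greedy (each job in turn takes its cheapest remaining machine) gives 321 min, worse by 135.
Next-best assignment: Larkspur→Machine M1, Juno→Machine M6, Onyx→Machine M7, Umbra→Machine M4 = 283 min.
Swapping Larkspur↔Umbra (Larkspur→Machine M4 28 min, Umbra→Machine M6 145 min) adds 104.
Every other assignment is strictly worse.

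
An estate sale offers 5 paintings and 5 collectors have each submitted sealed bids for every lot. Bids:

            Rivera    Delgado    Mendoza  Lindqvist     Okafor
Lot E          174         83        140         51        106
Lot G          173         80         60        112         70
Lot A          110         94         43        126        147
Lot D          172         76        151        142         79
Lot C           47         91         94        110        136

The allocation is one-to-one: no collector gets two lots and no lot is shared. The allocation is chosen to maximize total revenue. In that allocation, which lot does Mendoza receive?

Optimal: Rivera→Lot G ($173), Delgado→Lot C ($91), Mendoza→Lot E ($140), Lindqvist→Lot D ($142), Okafor→Lot A ($147) — total 173+91+140+142+147 = $693.
Column-greedy (each lot in turn goes to its best remaining collector) gives $675, worse by 18.
Next-best assignment: Rivera→Lot G, Delgado→Lot A, Mendoza→Lot E, Lindqvist→Lot D, Okafor→Lot C = $685.
Checked against all permutations: $693 is optimal.
Mendoza's own top lot is Lot D ($151), but forcing Mendoza→Lot D and reassigning the rest optimally gives only $675 — worse by 18.

Mendoza receives Lot E.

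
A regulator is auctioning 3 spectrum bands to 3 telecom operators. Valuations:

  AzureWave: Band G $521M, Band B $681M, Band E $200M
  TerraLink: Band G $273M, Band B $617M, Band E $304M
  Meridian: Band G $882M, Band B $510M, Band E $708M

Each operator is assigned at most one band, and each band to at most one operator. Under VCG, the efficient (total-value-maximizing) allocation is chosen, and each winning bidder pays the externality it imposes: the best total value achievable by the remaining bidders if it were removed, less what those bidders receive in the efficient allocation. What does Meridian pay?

Meridian pays $153M.

Efficient allocation: AzureWave→Band B ($681M), TerraLink→Band E ($304M), Meridian→Band G ($882M); total welfare W = $1867M.
Meridian receives Band G at value $882M, so the others get W − 882 = $985M.
Without Meridian: best allocation of the remaining 2 bidders over all 3 bands is AzureWave→Band G ($521M), TerraLink→Band B ($617M), total $1138M.
VCG payment = (others' best without Meridian) − (others' welfare with Meridian) = 1138 − 985 = $153M.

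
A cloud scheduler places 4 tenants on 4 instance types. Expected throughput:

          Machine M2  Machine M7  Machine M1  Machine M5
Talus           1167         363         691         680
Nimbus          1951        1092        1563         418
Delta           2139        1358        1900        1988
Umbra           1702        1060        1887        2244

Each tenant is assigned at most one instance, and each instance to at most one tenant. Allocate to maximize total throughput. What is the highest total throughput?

Maximum total: 6458 ops/s

Optimal: Talus→Machine M7 (363 ops/s), Nimbus→Machine M2 (1951 ops/s), Delta→Machine M1 (1900 ops/s), Umbra→Machine M5 (2244 ops/s) — total 363+1951+1900+2244 = 6458 ops/s.
Max-entry greedy (repeatedly take the single best remaining cell) gives 6309 ops/s, worse by 149.
Next-best assignment: Talus→Machine M2, Nimbus→Machine M7, Delta→Machine M1, Umbra→Machine M5 = 6403 ops/s.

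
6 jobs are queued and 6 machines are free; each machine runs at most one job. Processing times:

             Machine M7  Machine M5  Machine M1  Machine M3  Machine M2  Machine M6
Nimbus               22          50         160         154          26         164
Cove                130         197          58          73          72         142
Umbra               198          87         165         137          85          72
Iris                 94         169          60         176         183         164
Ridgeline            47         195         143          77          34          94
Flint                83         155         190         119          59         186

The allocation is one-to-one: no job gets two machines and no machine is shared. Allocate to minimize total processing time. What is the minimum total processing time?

Minimum total: 361 min

Optimal: Nimbus→Machine M5 (50 min), Cove→Machine M3 (73 min), Umbra→Machine M6 (72 min), Iris→Machine M1 (60 min), Ridgeline→Machine M7 (47 min), Flint→Machine M2 (59 min) — total 50+73+72+60+47+59 = 361 min.
Row-greedy (each job in turn takes its cheapest remaining machine) gives 474 min, worse by 113.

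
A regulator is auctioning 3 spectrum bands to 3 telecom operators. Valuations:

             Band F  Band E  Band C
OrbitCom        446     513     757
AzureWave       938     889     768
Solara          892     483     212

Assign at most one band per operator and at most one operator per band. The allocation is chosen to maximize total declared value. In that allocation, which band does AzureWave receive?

AzureWave receives Band E.

Optimal: OrbitCom→Band C ($757M), AzureWave→Band E ($889M), Solara→Band F ($892M) — total 757+889+892 = $2538M.
Row-greedy (each operator in turn takes its best remaining band) gives $2178M, worse by 360.
AzureWave's own top band is Band F ($938M), but forcing AzureWave→Band F and reassigning the rest optimally gives only $2178M — worse by 360.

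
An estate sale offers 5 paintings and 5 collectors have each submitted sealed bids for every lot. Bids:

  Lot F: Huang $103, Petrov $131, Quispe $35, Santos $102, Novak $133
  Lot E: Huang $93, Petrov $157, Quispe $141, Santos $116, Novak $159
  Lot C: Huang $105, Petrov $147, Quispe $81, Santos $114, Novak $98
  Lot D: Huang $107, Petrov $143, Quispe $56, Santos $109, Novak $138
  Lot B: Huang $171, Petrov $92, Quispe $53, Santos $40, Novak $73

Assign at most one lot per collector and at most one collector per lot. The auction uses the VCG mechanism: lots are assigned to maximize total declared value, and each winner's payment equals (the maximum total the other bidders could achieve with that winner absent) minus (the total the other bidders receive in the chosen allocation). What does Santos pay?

Efficient allocation: Huang→Lot B ($171), Petrov→Lot D ($143), Quispe→Lot E ($141), Santos→Lot C ($114), Novak→Lot F ($133); total welfare W = $702.
Santos receives Lot C at value $114, so the others get W − 114 = $588.
Without Santos: best allocation of the remaining 4 bidders over all 5 lots is Huang→Lot B ($171), Petrov→Lot C ($147), Quispe→Lot E ($141), Novak→Lot D ($138), total $597.
VCG payment = (others' best without Santos) − (others' welfare with Santos) = 597 − 588 = $9.

Santos pays $9.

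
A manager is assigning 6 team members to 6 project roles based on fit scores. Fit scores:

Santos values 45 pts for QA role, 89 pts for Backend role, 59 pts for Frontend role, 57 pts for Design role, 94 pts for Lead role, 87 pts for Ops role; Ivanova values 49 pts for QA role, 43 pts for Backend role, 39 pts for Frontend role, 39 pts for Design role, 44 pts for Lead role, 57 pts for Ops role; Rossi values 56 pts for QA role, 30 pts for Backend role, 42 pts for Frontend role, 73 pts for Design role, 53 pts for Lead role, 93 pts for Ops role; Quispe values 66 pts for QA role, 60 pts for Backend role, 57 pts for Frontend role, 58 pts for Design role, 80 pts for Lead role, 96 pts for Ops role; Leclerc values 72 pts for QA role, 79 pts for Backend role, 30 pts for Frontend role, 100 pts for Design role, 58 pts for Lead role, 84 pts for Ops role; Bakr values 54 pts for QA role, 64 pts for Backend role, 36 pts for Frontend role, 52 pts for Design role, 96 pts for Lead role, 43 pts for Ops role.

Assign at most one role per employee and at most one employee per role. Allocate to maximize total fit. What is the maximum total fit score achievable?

Max total: 484 pts

This is the linear assignment problem.
Optimal: Santos→Backend role (89 pts), Ivanova→QA role (49 pts), Rossi→Ops role (93 pts), Quispe→Frontend role (57 pts), Leclerc→Design role (100 pts), Bakr→Lead role (96 pts) — total 89+49+93+57+100+96 = 484 pts.
Column-greedy (each role in turn goes to its best remaining employee) gives 444 pts, worse by 40.
Next-best assignment: Santos→Backend role, Ivanova→Frontend role, Rossi→Ops role, Quispe→QA role, Leclerc→Design role, Bakr→Lead role = 483 pts.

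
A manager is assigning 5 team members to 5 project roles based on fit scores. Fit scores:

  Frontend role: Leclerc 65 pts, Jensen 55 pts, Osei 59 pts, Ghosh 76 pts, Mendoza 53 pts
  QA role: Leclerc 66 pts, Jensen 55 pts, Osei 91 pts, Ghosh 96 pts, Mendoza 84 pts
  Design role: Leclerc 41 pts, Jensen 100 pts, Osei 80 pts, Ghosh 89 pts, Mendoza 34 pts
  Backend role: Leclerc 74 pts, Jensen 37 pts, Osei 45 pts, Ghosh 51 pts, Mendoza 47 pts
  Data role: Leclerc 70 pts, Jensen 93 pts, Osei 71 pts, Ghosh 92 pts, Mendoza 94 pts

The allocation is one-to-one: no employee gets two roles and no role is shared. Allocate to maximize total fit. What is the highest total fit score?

Optimal: Leclerc→Backend role (74 pts), Jensen→Design role (100 pts), Osei→QA role (91 pts), Ghosh→Frontend role (76 pts), Mendoza→Data role (94 pts) — total 74+100+91+76+94 = 435 pts.
Row-greedy (each employee in turn takes its best remaining role) gives 410 pts, worse by 25.

Maximum total: 435 pts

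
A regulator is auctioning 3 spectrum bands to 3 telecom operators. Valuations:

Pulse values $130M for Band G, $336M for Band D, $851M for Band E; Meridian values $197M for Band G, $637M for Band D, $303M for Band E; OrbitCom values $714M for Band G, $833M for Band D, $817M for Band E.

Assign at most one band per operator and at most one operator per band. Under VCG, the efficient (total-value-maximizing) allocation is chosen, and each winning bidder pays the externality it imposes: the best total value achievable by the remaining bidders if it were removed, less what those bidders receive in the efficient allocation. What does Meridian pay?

Meridian pays $119M.

Efficient allocation: Pulse→Band E ($851M), Meridian→Band D ($637M), OrbitCom→Band G ($714M); total welfare W = $2202M.
Meridian receives Band D at value $637M, so the others get W − 637 = $1565M.
Without Meridian: best allocation of the remaining 2 bidders over all 3 bands is Pulse→Band E ($851M), OrbitCom→Band D ($833M), total $1684M.
VCG payment = (others' best without Meridian) − (others' welfare with Meridian) = 1684 − 1565 = $119M.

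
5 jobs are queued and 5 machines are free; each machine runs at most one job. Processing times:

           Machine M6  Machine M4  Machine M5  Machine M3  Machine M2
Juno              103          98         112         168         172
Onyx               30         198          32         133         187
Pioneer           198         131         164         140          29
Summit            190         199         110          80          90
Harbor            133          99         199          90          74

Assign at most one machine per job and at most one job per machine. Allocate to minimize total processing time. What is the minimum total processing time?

This is the linear assignment problem.
Optimal: Juno→Machine M6 (103 min), Onyx→Machine M5 (32 min), Pioneer→Machine M2 (29 min), Summit→Machine M3 (80 min), Harbor→Machine M4 (99 min) — total 103+32+29+80+99 = 343 min.
Column-greedy (each machine in turn goes to its cheapest remaining job) gives 357 min, worse by 14.
Next-best assignment: Juno→Machine M5, Onyx→Machine M6, Pioneer→Machine M2, Summit→Machine M3, Harbor→Machine M4 = 350 min.
Swapping Pioneer↔Summit (Pioneer→Machine M3 140 min, Summit→Machine M2 90 min) adds 121.

Minimum total: 343 min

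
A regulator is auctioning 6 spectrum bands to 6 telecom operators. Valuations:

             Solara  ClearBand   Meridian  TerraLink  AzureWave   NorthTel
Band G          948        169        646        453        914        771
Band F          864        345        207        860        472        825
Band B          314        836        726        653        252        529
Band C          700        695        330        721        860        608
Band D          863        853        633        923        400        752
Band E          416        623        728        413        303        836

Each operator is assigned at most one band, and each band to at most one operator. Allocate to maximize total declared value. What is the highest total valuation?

Maximum total: $5120M

Optimal: Solara→Band G ($948M), ClearBand→Band B ($836M), Meridian→Band E ($728M), TerraLink→Band D ($923M), AzureWave→Band C ($860M), NorthTel→Band F ($825M) — total 948+836+728+923+860+825 = $5120M.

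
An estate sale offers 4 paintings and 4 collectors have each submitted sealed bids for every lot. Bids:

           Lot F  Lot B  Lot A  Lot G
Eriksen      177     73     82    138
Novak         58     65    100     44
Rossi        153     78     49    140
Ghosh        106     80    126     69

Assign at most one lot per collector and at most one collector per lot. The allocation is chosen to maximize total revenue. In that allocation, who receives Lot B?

This is a one-to-one assignment (maximum-weight bipartite matching).
Optimal: Eriksen→Lot F ($177), Novak→Lot B ($65), Rossi→Lot G ($140), Ghosh→Lot A ($126) — total 177+65+140+126 = $508.
Next-best assignment: Eriksen→Lot F, Novak→Lot A, Rossi→Lot G, Ghosh→Lot B = $497.
No other one-to-one assignment exceeds $508.
Novak's own top lot is Lot A ($100), but forcing Novak→Lot A and reassigning the rest optimally gives only $497 — worse by 11.

Novak receives Lot B.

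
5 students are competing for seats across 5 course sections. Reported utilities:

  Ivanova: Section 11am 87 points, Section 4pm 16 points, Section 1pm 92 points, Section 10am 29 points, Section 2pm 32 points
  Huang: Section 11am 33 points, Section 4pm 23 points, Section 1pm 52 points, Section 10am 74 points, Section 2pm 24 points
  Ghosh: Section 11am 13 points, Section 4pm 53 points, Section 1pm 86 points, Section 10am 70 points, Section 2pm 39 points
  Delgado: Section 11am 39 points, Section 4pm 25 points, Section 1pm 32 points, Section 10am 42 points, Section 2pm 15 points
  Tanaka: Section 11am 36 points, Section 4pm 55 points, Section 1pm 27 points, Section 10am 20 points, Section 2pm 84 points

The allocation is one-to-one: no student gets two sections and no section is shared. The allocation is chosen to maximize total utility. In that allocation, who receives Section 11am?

Optimal: Ivanova→Section 11am (87 points), Huang→Section 10am (74 points), Ghosh→Section 1pm (86 points), Delgado→Section 4pm (25 points), Tanaka→Section 2pm (84 points) — total 87+74+86+25+84 = 356 points.
Max-entry greedy (repeatedly take the single best remaining cell) gives 342 points, worse by 14.
Swapping Tanaka↔Ivanova (Tanaka→Section 11am 36 points, Ivanova→Section 2pm 32 points) loses 103.
No other one-to-one assignment exceeds 356 points.
Ivanova's own top section is Section 1pm (92 points), but forcing Ivanova→Section 1pm and reassigning the rest optimally gives only 342 points — worse by 14.

Ivanova receives Section 11am.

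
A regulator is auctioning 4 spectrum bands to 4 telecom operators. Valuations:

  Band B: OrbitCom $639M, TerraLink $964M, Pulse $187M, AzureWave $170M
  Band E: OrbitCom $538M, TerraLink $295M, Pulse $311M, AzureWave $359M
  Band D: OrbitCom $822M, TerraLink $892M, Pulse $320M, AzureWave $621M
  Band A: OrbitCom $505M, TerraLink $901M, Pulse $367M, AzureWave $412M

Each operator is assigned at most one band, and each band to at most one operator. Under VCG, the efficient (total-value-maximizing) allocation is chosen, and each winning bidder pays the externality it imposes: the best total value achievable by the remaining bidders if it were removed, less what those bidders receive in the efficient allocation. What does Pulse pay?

Pulse pays $53M.

Efficient allocation: OrbitCom→Band D ($822M), TerraLink→Band B ($964M), Pulse→Band A ($367M), AzureWave→Band E ($359M); total welfare W = $2512M.
Pulse receives Band A at value $367M, so the others get W − 367 = $2145M.
Without Pulse: best allocation of the remaining 3 bidders over all 4 bands is OrbitCom→Band D ($822M), TerraLink→Band B ($964M), AzureWave→Band A ($412M), total $2198M.
VCG payment = (others' best without Pulse) − (others' welfare with Pulse) = 2198 − 2145 = $53M.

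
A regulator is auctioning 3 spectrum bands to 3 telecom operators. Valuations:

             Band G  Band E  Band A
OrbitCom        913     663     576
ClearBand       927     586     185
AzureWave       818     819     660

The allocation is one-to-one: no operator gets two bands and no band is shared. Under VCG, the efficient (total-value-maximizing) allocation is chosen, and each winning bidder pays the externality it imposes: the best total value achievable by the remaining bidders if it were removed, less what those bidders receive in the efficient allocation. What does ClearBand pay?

ClearBand pays $337M.

Efficient allocation: OrbitCom→Band A ($576M), ClearBand→Band G ($927M), AzureWave→Band E ($819M); total welfare W = $2322M.
ClearBand receives Band G at value $927M, so the others get W − 927 = $1395M.
Without ClearBand: best allocation of the remaining 2 bidders over all 3 bands is OrbitCom→Band G ($913M), AzureWave→Band E ($819M), total $1732M.
VCG payment = (others' best without ClearBand) − (others' welfare with ClearBand) = 1732 − 1395 = $337M.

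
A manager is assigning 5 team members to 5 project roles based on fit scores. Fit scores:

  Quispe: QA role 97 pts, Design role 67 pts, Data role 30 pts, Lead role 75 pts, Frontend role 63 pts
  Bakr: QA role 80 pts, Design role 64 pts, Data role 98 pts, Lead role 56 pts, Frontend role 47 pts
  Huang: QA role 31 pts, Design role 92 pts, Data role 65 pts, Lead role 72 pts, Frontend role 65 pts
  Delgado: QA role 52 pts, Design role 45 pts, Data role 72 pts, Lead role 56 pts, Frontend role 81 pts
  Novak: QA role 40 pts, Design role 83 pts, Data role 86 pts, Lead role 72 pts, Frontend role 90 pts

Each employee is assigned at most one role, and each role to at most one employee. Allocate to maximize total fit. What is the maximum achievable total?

Optimal: Quispe→QA role (97 pts), Bakr→Data role (98 pts), Huang→Design role (92 pts), Delgado→Frontend role (81 pts), Novak→Lead role (72 pts) — total 97+98+92+81+72 = 440 pts.
Max-entry greedy (repeatedly take the single best remaining cell) gives 433 pts, worse by 7.
Next-best assignment: Quispe→QA role, Bakr→Data role, Huang→Design role, Delgado→Lead role, Novak→Frontend role = 433 pts.
Every other assignment is strictly worse.

Max total: 440 pts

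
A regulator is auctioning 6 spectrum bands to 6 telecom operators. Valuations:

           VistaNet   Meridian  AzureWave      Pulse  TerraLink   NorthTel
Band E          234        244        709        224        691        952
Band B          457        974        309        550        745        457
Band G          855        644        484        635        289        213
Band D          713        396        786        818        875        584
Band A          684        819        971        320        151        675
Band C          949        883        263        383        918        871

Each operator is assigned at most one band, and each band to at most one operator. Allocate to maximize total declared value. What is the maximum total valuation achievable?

Max total: $5488M

Optimal: VistaNet→Band G ($855M), Meridian→Band B ($974M), AzureWave→Band A ($971M), Pulse→Band D ($818M), TerraLink→Band C ($918M), NorthTel→Band E ($952M) — total 855+974+971+818+918+952 = $5488M.
Row-greedy (each operator in turn takes its best remaining band) gives $4616M, worse by 872.
Checked against all permutations: $5488M is optimal.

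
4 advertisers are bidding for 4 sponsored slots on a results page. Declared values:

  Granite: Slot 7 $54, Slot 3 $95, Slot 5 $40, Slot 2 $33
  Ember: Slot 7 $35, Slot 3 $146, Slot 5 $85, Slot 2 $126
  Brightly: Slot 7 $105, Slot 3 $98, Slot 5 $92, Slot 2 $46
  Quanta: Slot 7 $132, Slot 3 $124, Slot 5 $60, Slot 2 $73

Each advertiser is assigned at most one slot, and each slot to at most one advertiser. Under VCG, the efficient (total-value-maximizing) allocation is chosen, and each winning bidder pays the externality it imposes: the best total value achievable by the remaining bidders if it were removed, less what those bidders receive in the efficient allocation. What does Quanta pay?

Quanta pays $13.

Efficient allocation: Granite→Slot 3 ($95), Ember→Slot 2 ($126), Brightly→Slot 5 ($92), Quanta→Slot 7 ($132); total welfare W = $445.
Quanta receives Slot 7 at value $132, so the others get W − 132 = $313.
Without Quanta: best allocation of the remaining 3 bidders over all 4 slots is Granite→Slot 3 ($95), Ember→Slot 2 ($126), Brightly→Slot 7 ($105), total $326.
VCG payment = (others' best without Quanta) − (others' welfare with Quanta) = 326 − 313 = $13.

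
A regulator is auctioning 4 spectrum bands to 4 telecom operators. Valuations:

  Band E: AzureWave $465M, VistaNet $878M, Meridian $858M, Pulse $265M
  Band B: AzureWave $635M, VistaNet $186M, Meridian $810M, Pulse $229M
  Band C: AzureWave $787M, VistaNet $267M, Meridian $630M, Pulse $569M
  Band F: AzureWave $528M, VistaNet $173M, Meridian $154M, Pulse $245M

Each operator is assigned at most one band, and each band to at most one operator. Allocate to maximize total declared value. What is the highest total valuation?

Optimal: AzureWave→Band F ($528M), VistaNet→Band E ($878M), Meridian→Band B ($810M), Pulse→Band C ($569M) — total 528+878+810+569 = $2785M.
Column-greedy (each band in turn goes to its best remaining operator) gives $2720M, worse by 65.

Maximum total: $2785M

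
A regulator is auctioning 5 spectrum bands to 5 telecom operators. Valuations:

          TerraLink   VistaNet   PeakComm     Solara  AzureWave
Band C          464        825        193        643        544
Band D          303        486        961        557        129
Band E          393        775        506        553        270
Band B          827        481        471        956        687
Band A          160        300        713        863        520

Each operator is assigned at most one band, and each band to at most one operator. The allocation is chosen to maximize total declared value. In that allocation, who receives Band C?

Optimal: TerraLink→Band B ($827M), VistaNet→Band E ($775M), PeakComm→Band D ($961M), Solara→Band A ($863M), AzureWave→Band C ($544M) — total 827+775+961+863+544 = $3970M.
Row-greedy (each operator in turn takes its best remaining band) gives $3746M, worse by 224.
Next-best assignment: TerraLink→Band C, VistaNet→Band E, PeakComm→Band D, Solara→Band A, AzureWave→Band B = $3750M.
Every other assignment is strictly worse.
AzureWave's own top band is Band B ($687M), but forcing AzureWave→Band B and reassigning the rest optimally gives only $3750M — worse by 220.

AzureWave receives Band C.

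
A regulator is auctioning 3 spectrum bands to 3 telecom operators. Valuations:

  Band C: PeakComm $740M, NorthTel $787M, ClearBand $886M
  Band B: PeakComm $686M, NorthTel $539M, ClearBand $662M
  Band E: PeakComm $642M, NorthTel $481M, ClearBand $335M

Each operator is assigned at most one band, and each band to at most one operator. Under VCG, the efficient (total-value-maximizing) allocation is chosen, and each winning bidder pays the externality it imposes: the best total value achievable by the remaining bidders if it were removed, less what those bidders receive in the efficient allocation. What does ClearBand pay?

ClearBand pays $44M.

Efficient allocation: PeakComm→Band E ($642M), NorthTel→Band C ($787M), ClearBand→Band B ($662M); total welfare W = $2091M.
ClearBand receives Band B at value $662M, so the others get W − 662 = $1429M.
Without ClearBand: best allocation of the remaining 2 bidders over all 3 bands is PeakComm→Band B ($686M), NorthTel→Band C ($787M), total $1473M.
VCG payment = (others' best without ClearBand) − (others' welfare with ClearBand) = 1473 − 1429 = $44M.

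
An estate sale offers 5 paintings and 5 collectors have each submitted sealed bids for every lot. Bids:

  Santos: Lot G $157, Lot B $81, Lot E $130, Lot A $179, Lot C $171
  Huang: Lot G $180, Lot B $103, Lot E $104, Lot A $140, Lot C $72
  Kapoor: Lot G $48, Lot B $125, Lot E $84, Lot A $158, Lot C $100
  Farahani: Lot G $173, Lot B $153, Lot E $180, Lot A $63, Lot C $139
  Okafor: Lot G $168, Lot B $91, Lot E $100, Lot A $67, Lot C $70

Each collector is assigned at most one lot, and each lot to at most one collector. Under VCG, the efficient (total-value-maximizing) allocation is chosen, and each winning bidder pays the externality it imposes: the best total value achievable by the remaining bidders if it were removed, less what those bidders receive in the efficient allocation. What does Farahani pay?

Farahani pays $5.

Efficient allocation: Santos→Lot C ($171), Huang→Lot A ($140), Kapoor→Lot B ($125), Farahani→Lot E ($180), Okafor→Lot G ($168); total welfare W = $784.
Farahani receives Lot E at value $180, so the others get W − 180 = $604.
Without Farahani: best allocation of the remaining 4 bidders over all 5 lots is Santos→Lot C ($171), Huang→Lot G ($180), Kapoor→Lot A ($158), Okafor→Lot E ($100), total $609.
VCG payment = (others' best without Farahani) − (others' welfare with Farahani) = 609 − 604 = $5.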